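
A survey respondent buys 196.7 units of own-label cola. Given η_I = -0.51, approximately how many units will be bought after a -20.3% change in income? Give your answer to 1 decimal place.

217.1

%ΔQ ≈ η × %ΔI = -0.51 × (-20.3%) = 10.353%.
New Q ≈ 196.7 × (1 + 0.10353) = 217.1.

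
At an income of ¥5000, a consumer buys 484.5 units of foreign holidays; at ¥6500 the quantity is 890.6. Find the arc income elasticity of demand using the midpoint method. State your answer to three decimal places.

ΔQ = 890.6 − 484.5 = 406.1; midpoint Q̄ = (484.5 + 890.6)/2 = 687.55.
ΔI = 6500 − 5000 = 1500; midpoint Ī = (5000 + 6500)/2 = 5750.
η = (ΔQ/Q̄) ÷ (ΔI/Ī) = (406.1/687.55) ÷ (1500/5750) = 2.264.

2.264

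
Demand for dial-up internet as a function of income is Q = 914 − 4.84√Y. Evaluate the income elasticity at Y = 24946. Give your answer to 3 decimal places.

At Y = 24946: Q = 149.556.
dQ/dY = -4.84/(2√Y) = -0.015322 at this income.
η = (dQ/dY)·(Y/Q) = -0.015322 × (24946/149.556) = -2.556.

-2.556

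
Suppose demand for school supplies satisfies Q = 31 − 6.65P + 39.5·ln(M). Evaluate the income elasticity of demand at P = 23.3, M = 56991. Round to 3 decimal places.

At P = 23.3, M = 56991: Q = 308.606.
Holding P constant, ∂Q/∂M = 39.5/M = 0.000693092.
η_M = (∂Q/∂M)·(M/Q) = 0.000693092 × (56991/308.606) = 0.128.

0.128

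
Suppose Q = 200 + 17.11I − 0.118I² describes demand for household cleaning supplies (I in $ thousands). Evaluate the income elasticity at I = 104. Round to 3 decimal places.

At I = 104: Q = 703.1520.
dQ/dI = 17.11 − 0.236I = -7.43400.
η = (dQ/dI)·(I/Q) = -7.43400 × (104/703.1520) = -1.100.

-1.100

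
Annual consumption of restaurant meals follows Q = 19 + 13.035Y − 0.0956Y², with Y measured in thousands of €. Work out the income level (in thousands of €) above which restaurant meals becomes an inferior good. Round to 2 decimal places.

68.17

dQ/dY = 13.035 − 0.1912Y.
The good is inferior where dQ/dY < 0. Setting dQ/dY = 0 gives Y = 13.035 / 0.1912 = 68.17.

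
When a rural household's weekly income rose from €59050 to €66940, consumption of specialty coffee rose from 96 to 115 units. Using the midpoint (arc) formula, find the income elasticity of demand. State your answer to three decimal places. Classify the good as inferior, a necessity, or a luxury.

1.438 (luxury)

ΔQ = 115 − 96 = 19; midpoint Q̄ = (96 + 115)/2 = 105.5.
ΔI = 66940 − 59050 = 7890; midpoint Ī = (59050 + 66940)/2 = 62995.
η = (ΔQ/Q̄) ÷ (ΔI/Ī) = (19/105.5) ÷ (7890/62995) = 1.438.
η > 1 ⇒ luxury.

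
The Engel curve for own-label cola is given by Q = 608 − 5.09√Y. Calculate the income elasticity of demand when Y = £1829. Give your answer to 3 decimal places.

-0.279

At Y = 1829: Q = 390.317.
dQ/dY = -5.09/(2√Y) = -0.0595088 at this income.
η = (dQ/dY)·(Y/Q) = -0.0595088 × (1829/390.317) = -0.279.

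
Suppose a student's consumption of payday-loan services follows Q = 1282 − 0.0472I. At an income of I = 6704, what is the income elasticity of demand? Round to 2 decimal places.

-0.33

At I = 6704: Q = 965.571.
dQ/dI = −0.0472.
η = (dQ/dI)·(I/Q) = -0.0472 × (6704/965.571) = -0.33.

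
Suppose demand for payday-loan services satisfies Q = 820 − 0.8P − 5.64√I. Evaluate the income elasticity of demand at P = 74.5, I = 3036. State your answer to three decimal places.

At P = 74.5, I = 3036: Q = 449.637.
Holding P constant, ∂Q/∂I = -5.64/(2√I) = -0.0511798.
η_I = (∂Q/∂I)·(I/Q) = -0.0511798 × (3036/449.637) = -0.346.

-0.346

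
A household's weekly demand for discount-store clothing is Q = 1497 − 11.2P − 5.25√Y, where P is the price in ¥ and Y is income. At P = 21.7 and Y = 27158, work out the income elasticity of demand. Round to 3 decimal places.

At P = 21.7, Y = 27158: Q = 388.777.
Holding P constant, ∂Q/∂Y = -5.25/(2√Y) = -0.0159287.
η_Y = (∂Q/∂Y)·(Y/Q) = -0.0159287 × (27158/388.777) = -1.113.

-1.113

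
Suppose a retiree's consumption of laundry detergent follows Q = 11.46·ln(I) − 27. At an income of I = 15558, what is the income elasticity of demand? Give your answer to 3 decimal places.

At I = 15558: Q = 83.616.
dQ/dI = 11.46/I = 0.000736599 at this income.
η = (dQ/dI)·(I/Q) = 0.000736599 × (15558/83.616) = 0.137.

0.137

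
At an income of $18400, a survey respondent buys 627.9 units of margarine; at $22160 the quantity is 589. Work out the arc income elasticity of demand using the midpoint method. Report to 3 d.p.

-0.345

ΔQ = 589 − 627.9 = -38.9; midpoint Q̄ = (627.9 + 589)/2 = 608.45.
ΔI = 22160 − 18400 = 3760; midpoint Ī = (18400 + 22160)/2 = 20280.
η = (ΔQ/Q̄) ÷ (ΔI/Ī) = (-38.9/608.45) ÷ (3760/20280) = -0.345.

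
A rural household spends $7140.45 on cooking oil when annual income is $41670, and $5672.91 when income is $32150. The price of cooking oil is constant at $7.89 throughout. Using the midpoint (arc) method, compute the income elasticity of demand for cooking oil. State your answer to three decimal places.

0.888

With a constant price, Q₁ = 7140.45/7.89 = 905.000 and Q₂ = 5672.91/7.89 = 719.000 (equivalently, work directly with expenditure since P cancels).
Midpoint %ΔQ = (5672.91 − 7140.45)/6406.68 = -0.22906; midpoint %ΔI = (32150 − 41670)/36910 = -0.25792.
η = -0.22906 / -0.25792 = 0.888.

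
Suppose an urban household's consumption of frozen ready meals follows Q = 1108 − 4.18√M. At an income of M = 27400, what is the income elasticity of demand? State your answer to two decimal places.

At M = 27400: Q = 416.087.
dQ/dM = -4.18/(2√M) = -0.0126262 at this income.
η = (dQ/dM)·(M/Q) = -0.0126262 × (27400/416.087) = -0.83.

-0.83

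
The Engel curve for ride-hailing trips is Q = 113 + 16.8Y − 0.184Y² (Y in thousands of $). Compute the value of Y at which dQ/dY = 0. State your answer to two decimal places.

dQ/dY = 16.8 − 0.368Y.
The good is inferior where dQ/dY < 0. Setting dQ/dY = 0 gives Y = 16.8 / 0.368 = 45.65.

45.65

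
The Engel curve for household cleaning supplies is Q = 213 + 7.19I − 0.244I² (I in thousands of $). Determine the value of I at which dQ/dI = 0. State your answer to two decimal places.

dQ/dI = 7.19 − 0.488I.
The good is inferior where dQ/dI < 0. Setting dQ/dI = 0 gives I = 7.19 / 0.488 = 14.73.

14.73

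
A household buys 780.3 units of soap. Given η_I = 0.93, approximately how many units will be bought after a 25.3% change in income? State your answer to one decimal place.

963.9

%ΔQ ≈ η × %ΔI = 0.93 × 25.3% = 23.529%.
New Q ≈ 780.3 × (1 + 0.23529) = 963.9.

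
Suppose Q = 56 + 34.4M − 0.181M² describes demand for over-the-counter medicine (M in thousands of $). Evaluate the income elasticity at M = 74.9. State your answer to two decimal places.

At M = 74.9: Q = 1617.1482.
dQ/dM = 34.4 − 0.362M = 7.28620.
η = (dQ/dM)·(M/Q) = 7.28620 × (74.9/1617.1482) = 0.34.

0.34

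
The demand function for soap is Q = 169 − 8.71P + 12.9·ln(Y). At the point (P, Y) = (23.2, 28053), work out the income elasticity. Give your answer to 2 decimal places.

0.13

At P = 23.2, Y = 28053: Q = 99.048.
Holding P constant, ∂Q/∂Y = 12.9/Y = 0.000459844.
η_Y = (∂Q/∂Y)·(Y/Q) = 0.000459844 × (28053/99.048) = 0.13.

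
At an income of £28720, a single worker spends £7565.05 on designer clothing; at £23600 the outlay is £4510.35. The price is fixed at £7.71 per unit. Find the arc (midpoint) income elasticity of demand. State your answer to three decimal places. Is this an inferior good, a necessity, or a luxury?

With a constant price, Q₁ = 7565.05/7.71 = 981.200 and Q₂ = 4510.35/7.71 = 585.000 (equivalently, work directly with expenditure since P cancels).
Midpoint %ΔQ = (4510.35 − 7565.05)/6037.70 = -0.50594; midpoint %ΔI = (23600 − 28720)/26160 = -0.19572.
η = -0.50594 / -0.19572 = 2.585.
η > 1 ⇒ luxury.

2.585 (luxury)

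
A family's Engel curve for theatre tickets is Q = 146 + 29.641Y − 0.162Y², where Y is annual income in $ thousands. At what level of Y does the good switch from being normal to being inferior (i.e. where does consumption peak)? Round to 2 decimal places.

dQ/dY = 29.641 − 0.324Y.
The good is inferior where dQ/dY < 0. Setting dQ/dY = 0 gives Y = 29.641 / 0.324 = 91.48.

91.48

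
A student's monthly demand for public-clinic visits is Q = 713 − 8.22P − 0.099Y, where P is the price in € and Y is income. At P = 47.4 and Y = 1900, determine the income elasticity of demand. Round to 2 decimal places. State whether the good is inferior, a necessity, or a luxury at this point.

At P = 47.4, Y = 1900: Q = 135.272.
Holding P constant, ∂Q/∂Y = −0.099.
η_Y = (∂Q/∂Y)·(Y/Q) = -0.099 × (1900/135.272) = -1.39.
Since η < 0, this is an inferior good.

-1.39 (inferior good)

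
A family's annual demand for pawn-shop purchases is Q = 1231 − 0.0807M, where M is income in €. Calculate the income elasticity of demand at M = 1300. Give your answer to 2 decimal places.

-0.09

At M = 1300: Q = 1126.090.
dQ/dM = −0.0807.
η = (dQ/dM)·(M/Q) = -0.0807 × (1300/1126.090) = -0.09.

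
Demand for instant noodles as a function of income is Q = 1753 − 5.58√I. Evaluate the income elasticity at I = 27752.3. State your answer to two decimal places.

At I = 27752.3: Q = 823.427.
dQ/dI = -5.58/(2√I) = -0.0167477 at this income.
η = (dQ/dI)·(I/Q) = -0.0167477 × (27752.3/823.427) = -0.56.

-0.56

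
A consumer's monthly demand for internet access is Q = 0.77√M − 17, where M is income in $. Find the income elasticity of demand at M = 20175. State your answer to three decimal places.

0.592

At M = 20175: Q = 92.370.
dQ/dM = 0.77/(2√M) = 0.00271053 at this income.
η = (dQ/dM)·(M/Q) = 0.00271053 × (20175/92.370) = 0.592.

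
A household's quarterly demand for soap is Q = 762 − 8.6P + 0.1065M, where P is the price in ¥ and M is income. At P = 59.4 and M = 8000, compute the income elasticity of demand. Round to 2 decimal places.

0.77

At P = 59.4, M = 8000: Q = 1103.160.
Holding P constant, ∂Q/∂M = 0.1065.
η_M = (∂Q/∂M)·(M/Q) = 0.1065 × (8000/1103.160) = 0.77.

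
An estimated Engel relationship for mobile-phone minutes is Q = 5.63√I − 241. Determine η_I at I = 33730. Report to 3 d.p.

0.652

At I = 33730: Q = 792.991.
dQ/dI = 5.63/(2√I) = 0.0153275 at this income.
η = (dQ/dI)·(I/Q) = 0.0153275 × (33730/792.991) = 0.652.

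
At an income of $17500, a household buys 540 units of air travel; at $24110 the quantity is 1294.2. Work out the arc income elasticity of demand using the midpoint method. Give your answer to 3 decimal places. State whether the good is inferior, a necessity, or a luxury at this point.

ΔQ = 1294.2 − 540 = 754.2; midpoint Q̄ = (540 + 1294.2)/2 = 917.1.
ΔI = 24110 − 17500 = 6610; midpoint Ī = (17500 + 24110)/2 = 20805.
η = (ΔQ/Q̄) ÷ (ΔI/Ī) = (754.2/917.1) ÷ (6610/20805) = 2.588.
η > 1 ⇒ luxury.

2.588 (luxury)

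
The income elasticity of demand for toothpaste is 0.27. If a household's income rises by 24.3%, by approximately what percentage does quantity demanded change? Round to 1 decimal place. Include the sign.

%ΔQ ≈ η × %ΔI = 0.27 × 24.3% = 6.6%.

6.6%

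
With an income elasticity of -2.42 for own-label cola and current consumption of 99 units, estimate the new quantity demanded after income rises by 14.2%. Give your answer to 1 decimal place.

65.0

%ΔQ ≈ η × %ΔI = -2.42 × 14.2% = -34.364%.
New Q ≈ 99 × (1 − 0.34364) = 65.0.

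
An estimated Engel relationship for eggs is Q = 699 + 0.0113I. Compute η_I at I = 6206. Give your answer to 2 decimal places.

At I = 6206: Q = 769.128.
dQ/dI = 0.0113.
η = (dQ/dI)·(I/Q) = 0.0113 × (6206/769.128) = 0.09.

0.09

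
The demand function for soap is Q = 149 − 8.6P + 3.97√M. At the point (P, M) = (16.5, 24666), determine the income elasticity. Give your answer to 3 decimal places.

At P = 16.5, M = 24666: Q = 630.605.
Holding P constant, ∂Q/∂M = 3.97/(2√M) = 0.012639.
η_M = (∂Q/∂M)·(M/Q) = 0.012639 × (24666/630.605) = 0.494.

0.494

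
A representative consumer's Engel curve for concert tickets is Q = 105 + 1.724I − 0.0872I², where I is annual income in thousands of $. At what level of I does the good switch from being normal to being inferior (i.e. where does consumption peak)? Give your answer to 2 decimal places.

dQ/dI = 1.724 − 0.1744I.
The good is inferior where dQ/dI < 0. Setting dQ/dI = 0 gives I = 1.724 / 0.1744 = 9.89.

9.89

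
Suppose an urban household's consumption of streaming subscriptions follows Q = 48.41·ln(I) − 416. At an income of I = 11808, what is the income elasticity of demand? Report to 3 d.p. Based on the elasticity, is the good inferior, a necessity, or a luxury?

At I = 11808: Q = 37.918.
dQ/dI = 48.41/I = 0.00409976 at this income.
η = (dQ/dI)·(I/Q) = 0.00409976 × (11808/37.918) = 1.277.
Since η > 1, the good is a luxury.

1.277 (luxury)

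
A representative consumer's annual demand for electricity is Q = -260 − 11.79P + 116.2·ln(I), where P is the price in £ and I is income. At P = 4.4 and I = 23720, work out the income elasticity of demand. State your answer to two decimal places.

0.14

At P = 4.4, I = 23720: Q = 858.731.
Holding P constant, ∂Q/∂I = 116.2/I = 0.00489882.
η_I = (∂Q/∂I)·(I/Q) = 0.00489882 × (23720/858.731) = 0.14.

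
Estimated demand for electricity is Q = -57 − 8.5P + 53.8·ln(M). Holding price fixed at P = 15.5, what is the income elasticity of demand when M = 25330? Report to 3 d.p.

0.151

At P = 15.5, M = 25330: Q = 356.768.
Holding P constant, ∂Q/∂M = 53.8/M = 0.00212396.
η_M = (∂Q/∂M)·(M/Q) = 0.00212396 × (25330/356.768) = 0.151.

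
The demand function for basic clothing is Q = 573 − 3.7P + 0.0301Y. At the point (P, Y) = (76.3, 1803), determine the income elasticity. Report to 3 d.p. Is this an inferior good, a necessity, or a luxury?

0.157 (necessity)

At P = 76.3, Y = 1803: Q = 344.960.
Holding P constant, ∂Q/∂Y = 0.0301.
η_Y = (∂Q/∂Y)·(Y/Q) = 0.0301 × (1803/344.960) = 0.157.
Since 0 < η < 1, this is a necessity.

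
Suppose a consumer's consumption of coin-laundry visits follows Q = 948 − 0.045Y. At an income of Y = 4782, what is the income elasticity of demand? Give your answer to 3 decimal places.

-0.294

At Y = 4782: Q = 732.810.
dQ/dY = −0.045.
η = (dQ/dY)·(Y/Q) = -0.045 × (4782/732.810) = -0.294.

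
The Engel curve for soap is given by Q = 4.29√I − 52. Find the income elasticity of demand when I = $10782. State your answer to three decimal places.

0.566

At I = 10782: Q = 393.458.
dQ/dI = 4.29/(2√I) = 0.0206575 at this income.
η = (dQ/dI)·(I/Q) = 0.0206575 × (10782/393.458) = 0.566.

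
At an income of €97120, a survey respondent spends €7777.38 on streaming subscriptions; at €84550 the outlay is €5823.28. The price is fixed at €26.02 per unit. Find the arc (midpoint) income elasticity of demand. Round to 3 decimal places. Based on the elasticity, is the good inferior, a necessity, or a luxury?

2.077 (luxury)

With a constant price, Q₁ = 7777.38/26.02 = 298.900 and Q₂ = 5823.28/26.02 = 223.800 (equivalently, work directly with expenditure since P cancels).
Midpoint %ΔQ = (5823.28 − 7777.38)/6800.33 = -0.28735; midpoint %ΔI = (84550 − 97120)/90835 = -0.13838.
η = -0.28735 / -0.13838 = 2.077.
η > 1 ⇒ luxury.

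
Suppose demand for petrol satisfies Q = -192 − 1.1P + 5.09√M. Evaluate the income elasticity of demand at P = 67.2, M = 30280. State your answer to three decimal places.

0.715

At P = 67.2, M = 30280: Q = 619.799.
Holding P constant, ∂Q/∂M = 5.09/(2√M) = 0.0146255.
η_M = (∂Q/∂M)·(M/Q) = 0.0146255 × (30280/619.799) = 0.715.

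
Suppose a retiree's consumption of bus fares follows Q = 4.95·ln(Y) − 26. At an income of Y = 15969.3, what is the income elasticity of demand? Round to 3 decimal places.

At Y = 15969.3: Q = 21.908.
dQ/dY = 4.95/Y = 0.00030997 at this income.
η = (dQ/dY)·(Y/Q) = 0.00030997 × (15969.3/21.908) = 0.226.

0.226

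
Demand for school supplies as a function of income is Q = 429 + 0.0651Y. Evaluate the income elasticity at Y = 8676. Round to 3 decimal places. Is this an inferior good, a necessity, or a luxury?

At Y = 8676: Q = 993.808.
dQ/dY = 0.0651.
η = (dQ/dY)·(Y/Q) = 0.0651 × (8676/993.808) = 0.568.
Since 0 < η < 1, the good is a necessity.

0.568 (necessity)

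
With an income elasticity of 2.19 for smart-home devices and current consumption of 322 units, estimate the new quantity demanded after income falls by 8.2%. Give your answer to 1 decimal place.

264.2

%ΔQ ≈ η × %ΔI = 2.19 × (-8.2%) = -17.958%.
New Q ≈ 322 × (1 − 0.17958) = 264.2.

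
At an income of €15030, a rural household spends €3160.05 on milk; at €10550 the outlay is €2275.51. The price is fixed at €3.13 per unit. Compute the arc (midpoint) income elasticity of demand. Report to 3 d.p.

0.929

With a constant price, Q₁ = 3160.05/3.13 = 1009.601 and Q₂ = 2275.51/3.13 = 727.000 (equivalently, work directly with expenditure since P cancels).
Midpoint %ΔQ = (2275.51 − 3160.05)/2717.78 = -0.32546; midpoint %ΔI = (10550 − 15030)/12790 = -0.35027.
η = -0.32546 / -0.35027 = 0.929.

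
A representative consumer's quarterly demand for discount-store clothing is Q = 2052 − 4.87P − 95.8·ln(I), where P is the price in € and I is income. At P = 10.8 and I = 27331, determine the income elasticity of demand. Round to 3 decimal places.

-0.094

At P = 10.8, I = 27331: Q = 1020.733.
Holding P constant, ∂Q/∂I = -95.8/I = -0.00350518.
η_I = (∂Q/∂I)·(I/Q) = -0.00350518 × (27331/1020.733) = -0.094.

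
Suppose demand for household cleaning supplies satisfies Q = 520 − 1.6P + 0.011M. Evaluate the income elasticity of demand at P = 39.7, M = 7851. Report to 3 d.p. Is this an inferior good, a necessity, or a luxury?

At P = 39.7, M = 7851: Q = 542.841.
Holding P constant, ∂Q/∂M = 0.011.
η_M = (∂Q/∂M)·(M/Q) = 0.011 × (7851/542.841) = 0.159.
Since 0 < η < 1, this is a necessity.

0.159 (necessity)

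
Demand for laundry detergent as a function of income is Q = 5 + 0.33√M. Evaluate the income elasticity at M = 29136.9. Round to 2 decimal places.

At M = 29136.9: Q = 61.329.
dQ/dM = 0.33/(2√M) = 0.000966634 at this income.
η = (dQ/dM)·(M/Q) = 0.000966634 × (29136.9/61.329) = 0.46.

0.46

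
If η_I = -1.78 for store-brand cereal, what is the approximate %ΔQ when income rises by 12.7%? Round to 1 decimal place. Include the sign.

%ΔQ ≈ η × %ΔI = -1.78 × 12.7% = -22.6%.

-22.6%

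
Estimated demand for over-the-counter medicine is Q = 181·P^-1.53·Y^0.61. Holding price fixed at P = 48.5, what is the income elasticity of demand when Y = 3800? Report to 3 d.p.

0.610

For a multiplicative demand Q = A·P^α·Y^β, the income elasticity is β everywhere.
Here β = 0.61, so η = 0.610.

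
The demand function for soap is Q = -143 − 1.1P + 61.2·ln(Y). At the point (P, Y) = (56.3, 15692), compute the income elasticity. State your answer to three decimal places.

At P = 56.3, Y = 15692: Q = 386.317.
Holding P constant, ∂Q/∂Y = 61.2/Y = 0.00390008.
η_Y = (∂Q/∂Y)·(Y/Q) = 0.00390008 × (15692/386.317) = 0.158.

0.158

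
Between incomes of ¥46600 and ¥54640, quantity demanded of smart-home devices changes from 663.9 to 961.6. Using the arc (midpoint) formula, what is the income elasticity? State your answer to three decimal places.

ΔQ = 961.6 − 663.9 = 297.7; midpoint Q̄ = (663.9 + 961.6)/2 = 812.75.
ΔI = 54640 − 46600 = 8040; midpoint Ī = (46600 + 54640)/2 = 50620.
η = (ΔQ/Q̄) ÷ (ΔI/Ī) = (297.7/812.75) ÷ (8040/50620) = 2.306.

2.306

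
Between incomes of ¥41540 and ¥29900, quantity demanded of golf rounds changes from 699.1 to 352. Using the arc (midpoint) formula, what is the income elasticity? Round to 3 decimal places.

ΔQ = 352 − 699.1 = -347.1; midpoint Q̄ = (699.1 + 352)/2 = 525.55.
ΔI = 29900 − 41540 = -11640; midpoint Ī = (41540 + 29900)/2 = 35720.
η = (ΔQ/Q̄) ÷ (ΔI/Ī) = (-347.1/525.55) ÷ (-11640/35720) = 2.027.

2.027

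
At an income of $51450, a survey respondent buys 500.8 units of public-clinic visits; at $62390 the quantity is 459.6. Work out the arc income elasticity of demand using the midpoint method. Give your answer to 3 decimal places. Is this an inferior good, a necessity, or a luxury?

ΔQ = 459.6 − 500.8 = -41.2; midpoint Q̄ = (500.8 + 459.6)/2 = 480.2.
ΔI = 62390 − 51450 = 10940; midpoint Ī = (51450 + 62390)/2 = 56920.
η = (ΔQ/Q̄) ÷ (ΔI/Ī) = (-41.2/480.2) ÷ (10940/56920) = -0.446.
η < 0 ⇒ inferior good.

-0.446 (inferior good)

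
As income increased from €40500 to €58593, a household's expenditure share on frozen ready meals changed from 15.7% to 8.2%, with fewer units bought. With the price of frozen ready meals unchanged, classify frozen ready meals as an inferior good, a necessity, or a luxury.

Quantity demanded falls as income rises, so η < 0.

inferior good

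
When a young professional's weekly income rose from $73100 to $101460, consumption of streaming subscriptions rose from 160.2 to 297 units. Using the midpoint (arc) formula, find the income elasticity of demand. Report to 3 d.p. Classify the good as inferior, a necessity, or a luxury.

1.842 (luxury)

ΔQ = 297 − 160.2 = 136.8; midpoint Q̄ = (160.2 + 297)/2 = 228.6.
ΔI = 101460 − 73100 = 28360; midpoint Ī = (73100 + 101460)/2 = 87280.
η = (ΔQ/Q̄) ÷ (ΔI/Ī) = (136.8/228.6) ÷ (28360/87280) = 1.842.
η > 1 ⇒ luxury.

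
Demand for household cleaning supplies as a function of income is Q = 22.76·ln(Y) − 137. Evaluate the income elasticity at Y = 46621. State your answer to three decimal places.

At Y = 46621: Q = 107.666.
dQ/dY = 22.76/Y = 0.000488192 at this income.
η = (dQ/dY)·(Y/Q) = 0.000488192 × (46621/107.666) = 0.211.

0.211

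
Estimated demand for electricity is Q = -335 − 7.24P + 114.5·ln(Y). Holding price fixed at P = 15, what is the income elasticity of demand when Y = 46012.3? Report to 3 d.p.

At P = 15, Y = 46012.3: Q = 785.748.
Holding P constant, ∂Q/∂Y = 114.5/Y = 0.00248847.
η_Y = (∂Q/∂Y)·(Y/Q) = 0.00248847 × (46012.3/785.748) = 0.146.

0.146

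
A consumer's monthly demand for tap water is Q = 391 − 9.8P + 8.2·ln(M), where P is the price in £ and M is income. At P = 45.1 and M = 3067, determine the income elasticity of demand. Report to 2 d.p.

0.55

At P = 45.1, M = 3067: Q = 14.853.
Holding P constant, ∂Q/∂M = 8.2/M = 0.00267362.
η_M = (∂Q/∂M)·(M/Q) = 0.00267362 × (3067/14.853) = 0.55.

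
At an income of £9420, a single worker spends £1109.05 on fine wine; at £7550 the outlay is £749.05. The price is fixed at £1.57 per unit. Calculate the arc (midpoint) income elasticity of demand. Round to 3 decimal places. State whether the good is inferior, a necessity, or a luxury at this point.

With a constant price, Q₁ = 1109.05/1.57 = 706.401 and Q₂ = 749.05/1.57 = 477.102 (equivalently, work directly with expenditure since P cancels).
Midpoint %ΔQ = (749.05 − 1109.05)/929.05 = -0.38749; midpoint %ΔI = (7550 − 9420)/8485 = -0.22039.
η = -0.38749 / -0.22039 = 1.758.
η > 1 ⇒ luxury.

1.758 (luxury)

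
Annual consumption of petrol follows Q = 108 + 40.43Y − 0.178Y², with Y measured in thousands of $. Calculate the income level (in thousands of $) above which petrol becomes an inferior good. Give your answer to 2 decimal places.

113.57

dQ/dY = 40.43 − 0.356Y.
The good is inferior where dQ/dY < 0. Setting dQ/dY = 0 gives Y = 40.43 / 0.356 = 113.57.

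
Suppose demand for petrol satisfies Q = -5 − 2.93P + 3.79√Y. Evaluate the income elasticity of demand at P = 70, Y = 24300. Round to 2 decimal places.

0.78

At P = 70, Y = 24300: Q = 380.703.
Holding P constant, ∂Q/∂Y = 3.79/(2√Y) = 0.0121564.
η_Y = (∂Q/∂Y)·(Y/Q) = 0.0121564 × (24300/380.703) = 0.78.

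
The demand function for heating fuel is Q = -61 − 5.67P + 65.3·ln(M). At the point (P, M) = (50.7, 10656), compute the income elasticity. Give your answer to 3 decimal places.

0.254

At P = 50.7, M = 10656: Q = 257.115.
Holding P constant, ∂Q/∂M = 65.3/M = 0.006128.
η_M = (∂Q/∂M)·(M/Q) = 0.006128 × (10656/257.115) = 0.254.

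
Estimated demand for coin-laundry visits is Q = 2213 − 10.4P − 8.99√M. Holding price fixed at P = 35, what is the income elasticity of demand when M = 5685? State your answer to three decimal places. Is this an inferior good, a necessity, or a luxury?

At P = 35, M = 5685: Q = 1171.164.
Holding P constant, ∂Q/∂M = -8.99/(2√M) = -0.0596162.
η_M = (∂Q/∂M)·(M/Q) = -0.0596162 × (5685/1171.164) = -0.289.
Since η < 0, this is an inferior good.

-0.289 (inferior good)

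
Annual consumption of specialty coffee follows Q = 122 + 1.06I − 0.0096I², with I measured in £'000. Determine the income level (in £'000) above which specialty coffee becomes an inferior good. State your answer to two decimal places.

dQ/dI = 1.06 − 0.0192I.
The good is inferior where dQ/dI < 0. Setting dQ/dI = 0 gives I = 1.06 / 0.0192 = 55.21.

55.21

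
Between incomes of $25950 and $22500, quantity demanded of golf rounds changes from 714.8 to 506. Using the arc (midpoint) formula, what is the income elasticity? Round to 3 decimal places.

ΔQ = 506 − 714.8 = -208.8; midpoint Q̄ = (714.8 + 506)/2 = 610.4.
ΔI = 22500 − 25950 = -3450; midpoint Ī = (25950 + 22500)/2 = 24225.
η = (ΔQ/Q̄) ÷ (ΔI/Ī) = (-208.8/610.4) ÷ (-3450/24225) = 2.402.

2.402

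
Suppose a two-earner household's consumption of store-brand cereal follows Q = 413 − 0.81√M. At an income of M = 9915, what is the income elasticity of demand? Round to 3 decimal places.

-0.121

At M = 9915: Q = 332.345.
dQ/dM = -0.81/(2√M) = -0.00406732 at this income.
η = (dQ/dM)·(M/Q) = -0.00406732 × (9915/332.345) = -0.121.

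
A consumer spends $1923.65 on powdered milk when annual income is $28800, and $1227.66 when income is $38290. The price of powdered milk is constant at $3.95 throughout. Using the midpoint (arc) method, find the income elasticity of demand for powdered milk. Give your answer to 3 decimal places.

With a constant price, Q₁ = 1923.65/3.95 = 487.000 and Q₂ = 1227.66/3.95 = 310.800 (equivalently, work directly with expenditure since P cancels).
Midpoint %ΔQ = (1227.66 − 1923.65)/1575.66 = -0.44171; midpoint %ΔI = (38290 − 28800)/33545 = 0.28290.
η = -0.44171 / 0.28290 = -1.561.

-1.561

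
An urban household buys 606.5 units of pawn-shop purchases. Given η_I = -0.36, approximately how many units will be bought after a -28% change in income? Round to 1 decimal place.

%ΔQ ≈ η × %ΔI = -0.36 × (-28%) = 10.08%.
New Q ≈ 606.5 × (1 + 0.1008) = 667.6.

667.6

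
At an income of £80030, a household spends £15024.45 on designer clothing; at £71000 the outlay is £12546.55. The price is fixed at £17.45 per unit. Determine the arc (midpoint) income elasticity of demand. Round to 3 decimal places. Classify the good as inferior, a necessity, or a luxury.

With a constant price, Q₁ = 15024.45/17.45 = 861.000 and Q₂ = 12546.55/17.45 = 719.000 (equivalently, work directly with expenditure since P cancels).
Midpoint %ΔQ = (12546.55 − 15024.45)/13785.50 = -0.17975; midpoint %ΔI = (71000 − 80030)/75515 = -0.11958.
η = -0.17975 / -0.11958 = 1.503.
η > 1 ⇒ luxury.

1.503 (luxury)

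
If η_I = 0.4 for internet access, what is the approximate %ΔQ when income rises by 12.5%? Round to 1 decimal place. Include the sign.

5.0%

%ΔQ ≈ η × %ΔI = 0.4 × 12.5% = 5.0%.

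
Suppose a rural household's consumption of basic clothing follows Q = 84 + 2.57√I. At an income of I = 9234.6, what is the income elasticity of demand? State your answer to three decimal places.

At I = 9234.6: Q = 330.969.
dQ/dI = 2.57/(2√I) = 0.0133719 at this income.
η = (dQ/dI)·(I/Q) = 0.0133719 × (9234.6/330.969) = 0.373.

0.373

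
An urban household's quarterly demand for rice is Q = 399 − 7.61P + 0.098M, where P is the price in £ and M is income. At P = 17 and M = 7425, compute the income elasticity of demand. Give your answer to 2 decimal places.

At P = 17, M = 7425: Q = 997.280.
Holding P constant, ∂Q/∂M = 0.098.
η_M = (∂Q/∂M)·(M/Q) = 0.098 × (7425/997.280) = 0.73.

0.73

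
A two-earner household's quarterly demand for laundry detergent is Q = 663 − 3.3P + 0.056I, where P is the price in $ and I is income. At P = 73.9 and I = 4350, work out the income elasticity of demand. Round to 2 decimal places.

0.37

At P = 73.9, I = 4350: Q = 662.730.
Holding P constant, ∂Q/∂I = 0.056.
η_I = (∂Q/∂I)·(I/Q) = 0.056 × (4350/662.730) = 0.37.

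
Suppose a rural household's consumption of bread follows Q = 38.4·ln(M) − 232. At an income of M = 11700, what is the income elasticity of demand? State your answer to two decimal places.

0.30

At M = 11700: Q = 127.706.
dQ/dM = 38.4/M = 0.00328205 at this income.
η = (dQ/dM)·(M/Q) = 0.00328205 × (11700/127.706) = 0.30.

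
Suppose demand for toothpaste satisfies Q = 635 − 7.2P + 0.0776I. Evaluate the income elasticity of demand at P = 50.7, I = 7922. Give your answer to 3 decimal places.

0.695

At P = 50.7, I = 7922: Q = 884.707.
Holding P constant, ∂Q/∂I = 0.0776.
η_I = (∂Q/∂I)·(I/Q) = 0.0776 × (7922/884.707) = 0.695.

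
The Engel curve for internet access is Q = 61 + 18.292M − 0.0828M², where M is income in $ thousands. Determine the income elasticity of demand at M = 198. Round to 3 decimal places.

At M = 198: Q = 436.7248.
dQ/dM = 18.292 − 0.1656M = -14.49680.
η = (dQ/dM)·(M/Q) = -14.49680 × (198/436.7248) = -6.572.

-6.572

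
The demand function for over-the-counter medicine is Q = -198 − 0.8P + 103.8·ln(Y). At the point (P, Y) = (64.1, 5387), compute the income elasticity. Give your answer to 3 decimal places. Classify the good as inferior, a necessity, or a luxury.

At P = 64.1, Y = 5387: Q = 642.543.
Holding P constant, ∂Q/∂Y = 103.8/Y = 0.0192686.
η_Y = (∂Q/∂Y)·(Y/Q) = 0.0192686 × (5387/642.543) = 0.162.
Since 0 < η < 1, this is a necessity.

0.162 (necessity)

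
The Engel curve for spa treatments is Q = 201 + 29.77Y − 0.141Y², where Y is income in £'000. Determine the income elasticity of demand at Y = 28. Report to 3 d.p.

0.663

At Y = 28: Q = 924.0160.
dQ/dY = 29.77 − 0.282Y = 21.87400.
η = (dQ/dY)·(Y/Q) = 21.87400 × (28/924.0160) = 0.663.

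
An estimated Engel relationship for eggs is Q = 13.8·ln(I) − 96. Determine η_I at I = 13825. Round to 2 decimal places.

0.39

At I = 13825: Q = 35.572.
dQ/dI = 13.8/I = 0.000998192 at this income.
η = (dQ/dI)·(I/Q) = 0.000998192 × (13825/35.572) = 0.39.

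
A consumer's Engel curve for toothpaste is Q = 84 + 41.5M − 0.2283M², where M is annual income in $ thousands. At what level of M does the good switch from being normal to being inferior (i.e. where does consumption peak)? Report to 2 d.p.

dQ/dM = 41.5 − 0.4566M.
The good is inferior where dQ/dM < 0. Setting dQ/dM = 0 gives M = 41.5 / 0.4566 = 90.89.

90.89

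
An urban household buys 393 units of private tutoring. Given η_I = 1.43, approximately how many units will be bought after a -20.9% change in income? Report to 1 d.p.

275.5

%ΔQ ≈ η × %ΔI = 1.43 × (-20.9%) = -29.887%.
New Q ≈ 393 × (1 − 0.29887) = 275.5.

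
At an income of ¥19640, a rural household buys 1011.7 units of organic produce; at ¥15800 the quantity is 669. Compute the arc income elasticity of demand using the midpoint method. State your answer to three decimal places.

ΔQ = 669 − 1011.7 = -342.7; midpoint Q̄ = (1011.7 + 669)/2 = 840.35.
ΔI = 15800 − 19640 = -3840; midpoint Ī = (19640 + 15800)/2 = 17720.
η = (ΔQ/Q̄) ÷ (ΔI/Ī) = (-342.7/840.35) ÷ (-3840/17720) = 1.882.

1.882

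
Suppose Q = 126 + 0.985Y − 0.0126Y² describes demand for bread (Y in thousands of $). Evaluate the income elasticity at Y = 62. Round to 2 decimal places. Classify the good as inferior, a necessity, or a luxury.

At Y = 62: Q = 138.6356.
dQ/dY = 0.985 − 0.0252Y = -0.57740.
η = (dQ/dY)·(Y/Q) = -0.57740 × (62/138.6356) = -0.26.
η < 0 ⇒ inferior good.

-0.26 (inferior good)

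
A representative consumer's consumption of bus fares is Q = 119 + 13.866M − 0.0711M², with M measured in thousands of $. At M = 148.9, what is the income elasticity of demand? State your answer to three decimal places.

At M = 148.9: Q = 607.2744.
dQ/dM = 13.866 − 0.1422M = -7.30758.
η = (dQ/dM)·(M/Q) = -7.30758 × (148.9/607.2744) = -1.792.

-1.792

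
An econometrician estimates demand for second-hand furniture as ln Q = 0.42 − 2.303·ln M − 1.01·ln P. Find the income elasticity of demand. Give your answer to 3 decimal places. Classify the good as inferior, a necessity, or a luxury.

In a log-linear demand, the coefficient on ln M is the income elasticity.
So η = -2.303.
η < 0 ⇒ inferior good.

-2.303 (inferior good)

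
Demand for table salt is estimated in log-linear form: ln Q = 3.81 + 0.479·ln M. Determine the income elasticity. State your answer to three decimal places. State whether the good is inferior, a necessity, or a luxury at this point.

0.479 (necessity)

In a log-linear demand, the coefficient on ln M is the income elasticity.
So η = 0.479.
0 < η < 1 ⇒ necessity.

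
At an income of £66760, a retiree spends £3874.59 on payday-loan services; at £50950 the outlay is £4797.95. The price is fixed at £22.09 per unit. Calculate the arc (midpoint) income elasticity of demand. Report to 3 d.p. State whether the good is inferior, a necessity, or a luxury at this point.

With a constant price, Q₁ = 3874.59/22.09 = 175.400 and Q₂ = 4797.95/22.09 = 217.200 (equivalently, work directly with expenditure since P cancels).
Midpoint %ΔQ = (4797.95 − 3874.59)/4336.27 = 0.21294; midpoint %ΔI = (50950 − 66760)/58855 = -0.26863.
η = 0.21294 / -0.26863 = -0.793.
η < 0 ⇒ inferior good.

-0.793 (inferior good)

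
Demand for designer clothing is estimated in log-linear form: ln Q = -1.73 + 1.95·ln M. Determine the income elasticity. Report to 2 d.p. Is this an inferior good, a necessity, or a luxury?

1.95 (luxury)

In a log-linear demand, the coefficient on ln M is the income elasticity.
So η = 1.95.
η > 1 ⇒ luxury.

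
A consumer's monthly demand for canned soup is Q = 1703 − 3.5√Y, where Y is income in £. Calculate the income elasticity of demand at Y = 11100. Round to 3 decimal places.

-0.138

At Y = 11100: Q = 1334.252.
dQ/dY = -3.5/(2√Y) = -0.0166103 at this income.
η = (dQ/dY)·(Y/Q) = -0.0166103 × (11100/1334.252) = -0.138.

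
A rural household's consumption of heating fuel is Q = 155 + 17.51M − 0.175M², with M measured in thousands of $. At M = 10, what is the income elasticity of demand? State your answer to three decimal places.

0.448

At M = 10: Q = 312.6000.
dQ/dM = 17.51 − 0.35M = 14.01000.
η = (dQ/dM)·(M/Q) = 14.01000 × (10/312.6000) = 0.448.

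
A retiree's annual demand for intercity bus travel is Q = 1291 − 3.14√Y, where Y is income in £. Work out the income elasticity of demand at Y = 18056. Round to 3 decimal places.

-0.243

At Y = 18056: Q = 869.070.
dQ/dY = -3.14/(2√Y) = -0.0116839 at this income.
η = (dQ/dY)·(Y/Q) = -0.0116839 × (18056/869.070) = -0.243.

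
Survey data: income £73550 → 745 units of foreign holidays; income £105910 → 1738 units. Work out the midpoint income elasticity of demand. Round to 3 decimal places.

2.218

ΔQ = 1738 − 745 = 993; midpoint Q̄ = (745 + 1738)/2 = 1241.5.
ΔI = 105910 − 73550 = 32360; midpoint Ī = (73550 + 105910)/2 = 89730.
η = (ΔQ/Q̄) ÷ (ΔI/Ī) = (993/1241.5) ÷ (32360/89730) = 2.218.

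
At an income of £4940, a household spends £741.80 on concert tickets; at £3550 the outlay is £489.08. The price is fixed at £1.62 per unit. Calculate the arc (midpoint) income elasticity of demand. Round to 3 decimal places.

With a constant price, Q₁ = 741.80/1.62 = 457.901 and Q₂ = 489.08/1.62 = 301.901 (equivalently, work directly with expenditure since P cancels).
Midpoint %ΔQ = (489.08 − 741.80)/615.44 = -0.41063; midpoint %ΔI = (3550 − 4940)/4245 = -0.32744.
η = -0.41063 / -0.32744 = 1.254.

1.254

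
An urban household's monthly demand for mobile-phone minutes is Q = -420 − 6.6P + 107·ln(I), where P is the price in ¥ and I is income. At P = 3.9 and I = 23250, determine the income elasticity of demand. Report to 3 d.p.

0.170

At P = 3.9, I = 23250: Q = 630.044.
Holding P constant, ∂Q/∂I = 107/I = 0.00460215.
η_I = (∂Q/∂I)·(I/Q) = 0.00460215 × (23250/630.044) = 0.170.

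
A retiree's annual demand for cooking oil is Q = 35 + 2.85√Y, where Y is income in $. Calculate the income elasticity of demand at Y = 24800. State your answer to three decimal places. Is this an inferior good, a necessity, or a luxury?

At Y = 24800: Q = 483.818.
dQ/dY = 2.85/(2√Y) = 0.00904876 at this income.
η = (dQ/dY)·(Y/Q) = 0.00904876 × (24800/483.818) = 0.464.
Since 0 < η < 1, the good is a necessity.

0.464 (necessity)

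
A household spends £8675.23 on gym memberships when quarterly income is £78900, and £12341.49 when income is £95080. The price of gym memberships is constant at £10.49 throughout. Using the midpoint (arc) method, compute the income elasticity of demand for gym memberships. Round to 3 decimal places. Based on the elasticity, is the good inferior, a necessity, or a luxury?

With a constant price, Q₁ = 8675.23/10.49 = 827.000 and Q₂ = 12341.49/10.49 = 1176.500 (equivalently, work directly with expenditure since P cancels).
Midpoint %ΔQ = (12341.49 − 8675.23)/10508.36 = 0.34889; midpoint %ΔI = (95080 − 78900)/86990 = 0.18600.
η = 0.34889 / 0.18600 = 1.876.
η > 1 ⇒ luxury.

1.876 (luxury)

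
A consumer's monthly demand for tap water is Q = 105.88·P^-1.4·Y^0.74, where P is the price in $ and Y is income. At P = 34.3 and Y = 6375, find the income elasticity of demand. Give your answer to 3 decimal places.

0.740

For a multiplicative demand Q = A·P^α·Y^β, the income elasticity is β everywhere.
Here β = 0.74, so η = 0.740.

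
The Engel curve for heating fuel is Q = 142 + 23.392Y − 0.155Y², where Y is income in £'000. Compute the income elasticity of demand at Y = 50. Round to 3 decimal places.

At Y = 50: Q = 924.1000.
dQ/dY = 23.392 − 0.31Y = 7.89200.
η = (dQ/dY)·(Y/Q) = 7.89200 × (50/924.1000) = 0.427.

0.427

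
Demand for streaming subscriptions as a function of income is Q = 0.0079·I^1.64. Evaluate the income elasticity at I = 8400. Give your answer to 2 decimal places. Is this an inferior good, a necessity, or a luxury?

1.64 (luxury)

For Q = A·I^β the income elasticity is constant and equal to β.
Here β = 1.64, so η = 1.64.
Since η > 1, the good is a luxury.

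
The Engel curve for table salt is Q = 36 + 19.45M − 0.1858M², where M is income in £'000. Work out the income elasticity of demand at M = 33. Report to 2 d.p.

0.50

At M = 33: Q = 475.5138.
dQ/dM = 19.45 − 0.3716M = 7.18720.
η = (dQ/dM)·(M/Q) = 7.18720 × (33/475.5138) = 0.50.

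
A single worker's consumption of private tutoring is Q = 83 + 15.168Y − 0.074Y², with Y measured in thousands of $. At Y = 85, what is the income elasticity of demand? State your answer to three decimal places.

At Y = 85: Q = 837.6300.
dQ/dY = 15.168 − 0.148Y = 2.58800.
η = (dQ/dY)·(Y/Q) = 2.58800 × (85/837.6300) = 0.263.

0.263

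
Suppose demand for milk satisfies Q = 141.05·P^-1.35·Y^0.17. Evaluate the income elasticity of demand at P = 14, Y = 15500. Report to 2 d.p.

0.17

For a multiplicative demand Q = A·P^α·Y^β, the income elasticity is β everywhere.
Here β = 0.17, so η = 0.17.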